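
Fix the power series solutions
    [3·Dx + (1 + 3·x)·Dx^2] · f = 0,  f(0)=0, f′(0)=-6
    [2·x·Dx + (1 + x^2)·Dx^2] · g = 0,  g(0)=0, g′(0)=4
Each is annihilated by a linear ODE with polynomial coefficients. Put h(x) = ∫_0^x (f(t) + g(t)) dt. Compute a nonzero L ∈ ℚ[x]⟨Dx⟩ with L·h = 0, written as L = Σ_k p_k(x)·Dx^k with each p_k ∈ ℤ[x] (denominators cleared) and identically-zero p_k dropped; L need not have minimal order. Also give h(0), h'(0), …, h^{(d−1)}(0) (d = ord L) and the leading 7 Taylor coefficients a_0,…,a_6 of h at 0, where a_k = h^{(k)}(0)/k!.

f: a_k = 0, -6, 9, -18, 81/2, -486/5, 243, …
g: a_k = 0, 4, 0, -4/3, 0, 4/5, 0, …
h₀=f+g: left-lcm gives L₀, ord ≤ 4.
h=∫₀ˣh₀: take L = L₀·Dx.
L = (-6 - 54·x + 18·x^2 + 18·x^3)·Dx^2 + (-20 - 12·x - 48·x^2 + 36·x^3 + 36·x^4)·Dx^3 + (-3 - 7·x + 6·x^2 + 2·x^3 + 9·x^4 + 9·x^5)·Dx^4  (order 4).
h: a_k = 0, 0, -1, 3, -29/6, 81/10, -241/15, …
ICs: h(0) = 0, h′(0) = 0, h′′(0) = -2, h′′′(0) = 18.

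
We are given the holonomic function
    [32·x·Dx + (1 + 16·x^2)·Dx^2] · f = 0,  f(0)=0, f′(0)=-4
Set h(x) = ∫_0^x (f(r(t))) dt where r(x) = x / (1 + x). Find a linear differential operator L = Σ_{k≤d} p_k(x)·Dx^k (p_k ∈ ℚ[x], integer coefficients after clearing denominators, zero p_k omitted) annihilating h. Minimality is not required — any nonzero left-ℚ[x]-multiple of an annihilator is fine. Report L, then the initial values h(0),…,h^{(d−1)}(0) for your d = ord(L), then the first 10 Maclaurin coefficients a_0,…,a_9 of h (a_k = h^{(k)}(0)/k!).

L = (2 + 34·x)·Dx^2 + (1 + 2·x + 17·x^2)·Dx^3  (order 3).
h: a_k = 0, 0, -2, 4/3, 13/3, -12, -202/15, 2444/21, -727/14, -3220/3, …
ICs: h(0) = 0, h′(0) = 0, h′′(0) = -4.

f: a_k = 0, -4, 0, 64/3, 0, -1024/5, 0, 16384/7, 0, -262144/9, …
Change of var in L_f (x↦r) gives L₀.
Integrate: L := L₀·Dx.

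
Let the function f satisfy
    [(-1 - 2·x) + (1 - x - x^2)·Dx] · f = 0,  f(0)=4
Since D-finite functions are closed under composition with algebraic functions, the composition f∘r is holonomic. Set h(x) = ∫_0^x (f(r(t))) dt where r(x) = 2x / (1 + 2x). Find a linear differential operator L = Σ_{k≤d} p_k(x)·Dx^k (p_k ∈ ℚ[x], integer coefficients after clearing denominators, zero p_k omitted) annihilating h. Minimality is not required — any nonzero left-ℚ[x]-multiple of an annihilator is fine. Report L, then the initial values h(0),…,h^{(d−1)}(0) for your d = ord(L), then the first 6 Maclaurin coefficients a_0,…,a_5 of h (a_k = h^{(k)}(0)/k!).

L = (2 + 12·x)·Dx + (-1 - 4·x + 8·x^3)·Dx^2  (order 2).
h: a_k = 0, 4, 4, 16/3, 0, 64/5, …
ICs: h(0) = 0, h′(0) = 4.

f: a_k = 4, 4, 8, 12, 20, 32, …
f∘r: x↦r, Dx↦Dx/r' in L_f ⇒ L₀.
Integrate: L := L₀·Dx.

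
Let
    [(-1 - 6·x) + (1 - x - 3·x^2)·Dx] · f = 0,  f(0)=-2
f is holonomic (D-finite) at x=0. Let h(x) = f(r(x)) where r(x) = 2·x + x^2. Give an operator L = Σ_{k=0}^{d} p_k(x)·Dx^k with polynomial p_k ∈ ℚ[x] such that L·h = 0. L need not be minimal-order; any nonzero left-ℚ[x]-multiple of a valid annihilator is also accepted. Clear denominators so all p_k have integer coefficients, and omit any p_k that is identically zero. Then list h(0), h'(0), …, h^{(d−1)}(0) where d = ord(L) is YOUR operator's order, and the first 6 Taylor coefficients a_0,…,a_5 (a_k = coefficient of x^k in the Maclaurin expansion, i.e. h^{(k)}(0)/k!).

L = (2 + 26·x + 36·x^2 + 12·x^3) + (-1 + 2·x + 13·x^2 + 12·x^3 + 3·x^4)·Dx  (order 1).
h: a_k = -2, -4, -34, -144, -784, -3860, …
ICs: h(0) = -2.

f: a_k = -2, -2, -8, -14, -38, -80, …
L₀ from L_f via x↦r, Dx↦r'^{-1}Dx.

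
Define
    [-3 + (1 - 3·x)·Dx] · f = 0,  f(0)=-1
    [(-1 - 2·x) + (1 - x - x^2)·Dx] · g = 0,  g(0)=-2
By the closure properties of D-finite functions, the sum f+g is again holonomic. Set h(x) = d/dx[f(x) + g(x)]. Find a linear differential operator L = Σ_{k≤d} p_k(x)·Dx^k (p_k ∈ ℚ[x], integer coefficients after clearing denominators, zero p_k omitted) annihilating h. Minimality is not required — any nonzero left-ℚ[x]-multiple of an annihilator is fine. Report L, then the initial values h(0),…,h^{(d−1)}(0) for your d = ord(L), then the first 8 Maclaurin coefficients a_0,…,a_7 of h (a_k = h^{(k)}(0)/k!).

L = (54 + 72·x + 216·x^2 - 72·x^3 + 54·x^4) + (-18 - 30·x + 90·x^2 + 120·x^3 - 45·x^4 + 54·x^5)·Dx + (1 + 2·x - 25·x^2 + 30·x^3 - 3·x^5 + 9·x^6)·Dx^2  (order 2).
h: a_k = -5, -26, -99, -364, -1295, -4530, -15603, -53032, …
ICs: h(0) = -5, h′(0) = -26.

f: a_k = -1, -3, -9, -27, -81, -243, -729, -2187, …
g: a_k = -2, -2, -4, -6, -10, -16, -26, -42, …
Weyl lclm of L_f,L_g ⇒ L₀ (ord ≤ 2).
Differentiate: ansatz ord ≤ ord L₀ ⇒ L.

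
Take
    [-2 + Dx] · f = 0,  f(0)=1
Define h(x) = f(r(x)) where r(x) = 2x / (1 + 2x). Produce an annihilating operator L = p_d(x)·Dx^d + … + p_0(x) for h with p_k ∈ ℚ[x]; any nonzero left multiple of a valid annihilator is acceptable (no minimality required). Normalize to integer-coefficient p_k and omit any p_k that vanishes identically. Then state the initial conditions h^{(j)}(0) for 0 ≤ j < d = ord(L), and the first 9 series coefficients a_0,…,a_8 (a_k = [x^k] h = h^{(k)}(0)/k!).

L = -4 + (1 + 4·x + 4·x^2)·Dx  (order 1).
h: a_k = 1, 4, 0, -16/3, 32/3, -64/5, 256/45, 1280/63, -8192/105, …
ICs: h(0) = 1.

f: a_k = 1, 2, 2, 4/3, 2/3, 4/15, 4/45, 8/315, 2/315, …
L₀ from L_f via x↦r, Dx↦r'^{-1}Dx.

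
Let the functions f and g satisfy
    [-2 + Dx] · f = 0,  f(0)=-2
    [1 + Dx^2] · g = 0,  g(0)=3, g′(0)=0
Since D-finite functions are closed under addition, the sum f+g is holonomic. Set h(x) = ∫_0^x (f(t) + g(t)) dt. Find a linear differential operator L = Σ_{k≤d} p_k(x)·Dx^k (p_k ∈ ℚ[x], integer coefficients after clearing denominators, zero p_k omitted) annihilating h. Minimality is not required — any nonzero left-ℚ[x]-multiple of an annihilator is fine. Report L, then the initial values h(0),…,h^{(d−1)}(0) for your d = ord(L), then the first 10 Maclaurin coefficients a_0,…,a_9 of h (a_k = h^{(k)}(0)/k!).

f: a_k = -2, -4, -4, -8/3, -4/3, -8/15, -8/45, -16/315, -4/315, -8/2835, …
g: a_k = 3, 0, -3/2, 0, 1/8, 0, -1/240, 0, 1/13440, 0, …
f+g: L₀ = lclm(L_f,L_g), ord ≤ 1+2.
∫: right-multiply L₀ by Dx.
L = -2·Dx + Dx^2 - 2·Dx^3 + Dx^4  (order 4).
h: a_k = 0, 1, -2, -11/6, -2/3, -29/120, -4/45, -131/5040, -2/315, -509/362880, …
ICs: h(0) = 0, h′(0) = 1, h′′(0) = -4, h′′′(0) = -11.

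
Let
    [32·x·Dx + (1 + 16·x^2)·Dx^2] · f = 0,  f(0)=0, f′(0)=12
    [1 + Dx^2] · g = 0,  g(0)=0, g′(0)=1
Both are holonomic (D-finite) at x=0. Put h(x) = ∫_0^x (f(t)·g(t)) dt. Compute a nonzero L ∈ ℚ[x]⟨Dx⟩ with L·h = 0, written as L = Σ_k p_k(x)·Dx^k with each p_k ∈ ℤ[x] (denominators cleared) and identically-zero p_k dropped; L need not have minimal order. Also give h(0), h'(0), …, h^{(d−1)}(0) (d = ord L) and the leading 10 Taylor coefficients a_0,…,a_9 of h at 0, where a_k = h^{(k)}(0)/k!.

L = (1105 + 51776·x^2 + 22016·x^4 + 16384·x^6 + 65536·x^8)·Dx + (2112·x + 35840·x^3 + 49152·x^5 + 262144·x^7)·Dx^2 + (1122 + 52352·x^2 + 27648·x^4 + 32768·x^6 + 131072·x^8)·Dx^3 + (2112·x + 35840·x^3 + 49152·x^5 + 262144·x^7)·Dx^4 + (17 + 576·x^2 + 5632·x^4 + 16384·x^6 + 65536·x^8)·Dx^5  (order 5).
h: a_k = 0, 0, 0, 4, 0, -66/5, 0, 3751/42, 0, -142493/180, …
ICs: h(0) = 0, h′(0) = 0, h′′(0) = 0, h′′′(0) = 24, h′′′′(0) = 0.

f: a_k = 0, 12, 0, -64, 0, 3072/5, 0, -49152/7, 0, 262144/3, …
g: a_k = 0, 1, 0, -1/6, 0, 1/120, 0, -1/5040, 0, 1/362880, …
Product ⇒ symmetric product L₀, ord ≤ 4.
h=∫₀ˣh₀: take L = L₀·Dx.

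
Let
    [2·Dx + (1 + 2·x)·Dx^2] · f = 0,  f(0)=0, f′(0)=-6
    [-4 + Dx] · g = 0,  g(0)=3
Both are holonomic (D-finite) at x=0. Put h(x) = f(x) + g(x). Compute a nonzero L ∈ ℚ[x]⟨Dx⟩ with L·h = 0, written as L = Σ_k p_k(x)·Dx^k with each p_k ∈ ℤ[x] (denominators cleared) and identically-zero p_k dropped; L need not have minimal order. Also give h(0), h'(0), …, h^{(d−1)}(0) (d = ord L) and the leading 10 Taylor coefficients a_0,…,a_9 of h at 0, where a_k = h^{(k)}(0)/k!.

L = (-32 - 32·x)·Dx + (-4 - 32·x - 32·x^2)·Dx^2 + (3 + 10·x + 8·x^2)·Dx^3  (order 3).
h: a_k = 3, 6, 30, 24, 44, 32/5, 736/15, -4736/105, 10592/105, -159232/945, …
ICs: h(0) = 3, h′(0) = 6, h′′(0) = 60.

f: a_k = 0, -6, 6, -8, 12, -96/5, 32, -384/7, 96, -512/3, …
g: a_k = 3, 12, 24, 32, 32, 128/5, 256/15, 1024/105, 512/105, 2048/945, …
L₀ := lclm(L_f,L_g); ord L₀ ≤ 2+1.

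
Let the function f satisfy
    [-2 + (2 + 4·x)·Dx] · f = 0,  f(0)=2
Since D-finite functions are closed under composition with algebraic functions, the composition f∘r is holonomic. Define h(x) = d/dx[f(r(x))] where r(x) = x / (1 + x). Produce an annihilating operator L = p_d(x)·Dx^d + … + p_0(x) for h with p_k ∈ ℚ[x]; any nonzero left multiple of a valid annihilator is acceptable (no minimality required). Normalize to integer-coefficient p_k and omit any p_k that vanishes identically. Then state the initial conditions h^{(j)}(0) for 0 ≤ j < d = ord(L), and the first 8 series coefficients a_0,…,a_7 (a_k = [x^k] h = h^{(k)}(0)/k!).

L = (-3 - 6·x) + (-1 - 4·x - 3·x^2)·Dx  (order 1).
h: a_k = 2, -6, 15, -37, 375/4, -981/4, 5271/8, -14445/8, …
ICs: h(0) = 2.

f: a_k = 2, 2, -1, 1, -5/4, 7/4, -21/8, 33/8, …
Substitute x→r, Dx→(1/r')Dx; clear ⇒ L₀.
h=h₀': d/dx-closure on L₀ ⇒ L.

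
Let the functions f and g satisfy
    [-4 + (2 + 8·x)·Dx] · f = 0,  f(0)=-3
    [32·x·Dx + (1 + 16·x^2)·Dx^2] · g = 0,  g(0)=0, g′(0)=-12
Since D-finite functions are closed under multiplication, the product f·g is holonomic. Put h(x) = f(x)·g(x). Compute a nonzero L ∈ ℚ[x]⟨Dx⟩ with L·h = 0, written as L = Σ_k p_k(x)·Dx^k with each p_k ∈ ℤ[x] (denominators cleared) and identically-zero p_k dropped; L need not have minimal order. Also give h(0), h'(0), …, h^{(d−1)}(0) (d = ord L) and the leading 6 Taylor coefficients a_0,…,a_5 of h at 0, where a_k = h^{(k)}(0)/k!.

f: a_k = -3, -6, 6, -12, 30, -84, …
g: a_k = 0, -12, 0, 64, 0, -3072/5, …
Product ⇒ symmetric product L₀, ord ≤ 2.
L = (12 - 64·x - 64·x^2) + (-4 + 16·x + 192·x^2 + 256·x^3)·Dx + (1 + 8·x + 32·x^2 + 128·x^3 + 256·x^4)·Dx^2  (order 2).
h: a_k = 0, 36, 72, -264, -240, 9336/5, …
ICs: h(0) = 0, h′(0) = 36.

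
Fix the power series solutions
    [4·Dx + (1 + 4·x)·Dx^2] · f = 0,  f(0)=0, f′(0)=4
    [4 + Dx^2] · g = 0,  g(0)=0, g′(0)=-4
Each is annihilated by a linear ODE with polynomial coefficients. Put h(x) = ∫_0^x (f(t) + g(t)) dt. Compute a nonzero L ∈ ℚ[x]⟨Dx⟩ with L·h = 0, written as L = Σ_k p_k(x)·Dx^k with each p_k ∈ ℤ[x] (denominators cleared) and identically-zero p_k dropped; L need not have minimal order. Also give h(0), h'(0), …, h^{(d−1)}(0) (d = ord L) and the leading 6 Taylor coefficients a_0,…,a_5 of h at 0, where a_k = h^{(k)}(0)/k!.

f: a_k = 0, 4, -8, 64/3, -64, 1024/5, …
g: a_k = 0, -4, 0, 8/3, 0, -8/15, …
Weyl lclm of L_f,L_g ⇒ L₀ (ord ≤ 4).
∫: right-multiply L₀ by Dx.
L = (400 + 128·x + 256·x^2)·Dx^2 + (36 + 176·x + 192·x^2 + 256·x^3)·Dx^3 + (100 + 32·x + 64·x^2)·Dx^4 + (9 + 44·x + 48·x^2 + 64·x^3)·Dx^5  (order 5).
h: a_k = 0, 0, 0, -8/3, 6, -64/5, …
ICs: h(0) = 0, h′(0) = 0, h′′(0) = 0, h′′′(0) = -16, h′′′′(0) = 144.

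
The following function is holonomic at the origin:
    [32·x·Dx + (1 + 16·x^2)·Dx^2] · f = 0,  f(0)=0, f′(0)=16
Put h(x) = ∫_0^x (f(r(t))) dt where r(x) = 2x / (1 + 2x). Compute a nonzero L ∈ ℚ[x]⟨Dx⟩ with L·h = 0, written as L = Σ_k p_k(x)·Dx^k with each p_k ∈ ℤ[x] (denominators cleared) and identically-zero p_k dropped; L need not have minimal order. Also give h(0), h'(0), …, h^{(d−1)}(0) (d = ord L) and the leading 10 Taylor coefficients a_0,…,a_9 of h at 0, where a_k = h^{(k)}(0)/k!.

f: a_k = 0, 16, 0, -256/3, 0, 4096/5, 0, -65536/7, 0, 1048576/9, …
L₀ from L_f via x↦r, Dx↦r'^{-1}Dx.
Integrate: L := L₀·Dx.
L = (4 + 136·x)·Dx^2 + (1 + 4·x + 68·x^2)·Dx^3  (order 3).
h: a_k = 0, 0, 16, -64/3, -416/3, 768, 25856/15, -625664/21, 186112/7, 3297280/3, …
ICs: h(0) = 0, h′(0) = 0, h′′(0) = 32.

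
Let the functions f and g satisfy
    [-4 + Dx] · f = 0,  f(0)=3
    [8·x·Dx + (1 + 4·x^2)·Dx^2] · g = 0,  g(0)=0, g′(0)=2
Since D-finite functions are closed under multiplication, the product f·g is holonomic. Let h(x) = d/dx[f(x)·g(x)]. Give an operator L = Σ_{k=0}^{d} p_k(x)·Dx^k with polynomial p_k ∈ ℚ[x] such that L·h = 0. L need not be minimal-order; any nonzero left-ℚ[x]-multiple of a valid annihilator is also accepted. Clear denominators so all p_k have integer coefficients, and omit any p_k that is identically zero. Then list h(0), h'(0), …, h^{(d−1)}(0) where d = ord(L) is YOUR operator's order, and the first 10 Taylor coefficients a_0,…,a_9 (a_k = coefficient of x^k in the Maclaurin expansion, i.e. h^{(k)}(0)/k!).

f: a_k = 3, 12, 24, 32, 32, 128/5, 256/15, 1024/105, 512/105, 2048/945, …
g: a_k = 0, 2, 0, -8/3, 0, 32/5, 0, -128/7, 0, 512/9, …
Sym-product of L_f,L_g gives L₀ (≤ ord 2).
h₀' ⇒ L via d/dx closure of L₀.
L = (8 - 64·x + 224·x^2 - 256·x^3 + 256·x^4) + (-6 + 24·x - 88·x^2 + 96·x^3 - 128·x^4)·Dx + (1 - 2·x + 8·x^2 - 8·x^3 + 16·x^4)·Dx^2  (order 2).
h: a_k = 6, 48, 120, 128, 96, 256, 1664/5, -53248/105, -31232/35, 323584/135, …
ICs: h(0) = 6, h′(0) = 48.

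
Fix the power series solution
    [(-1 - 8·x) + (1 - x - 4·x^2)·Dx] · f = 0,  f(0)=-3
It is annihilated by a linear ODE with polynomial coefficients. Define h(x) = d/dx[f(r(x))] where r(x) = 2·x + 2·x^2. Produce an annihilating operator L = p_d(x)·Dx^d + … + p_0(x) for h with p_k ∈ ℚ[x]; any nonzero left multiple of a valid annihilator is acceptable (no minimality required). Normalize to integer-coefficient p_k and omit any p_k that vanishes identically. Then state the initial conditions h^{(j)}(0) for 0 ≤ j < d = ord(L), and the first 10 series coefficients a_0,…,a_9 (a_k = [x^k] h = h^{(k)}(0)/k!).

L = (22 + 204·x + 1260·x^2 + 4672·x^3 + 8736·x^4 + 7680·x^5 + 2560·x^6) + (-1 - 16·x + 6·x^2 + 420·x^3 + 1520·x^4 + 2400·x^5 + 1792·x^6 + 512·x^7)·Dx  (order 1).
h: a_k = -6, -132, -1008, -8400, -62280, -447120, -3120768, -21321600, -143452512, -953106240, …
ICs: h(0) = -6.

f: a_k = -3, -3, -15, -27, -87, -195, -543, -1323, -3495, -8787, …
L₀ from L_f via x↦r, Dx↦r'^{-1}Dx.
Differentiate: ansatz ord ≤ ord L₀ ⇒ L.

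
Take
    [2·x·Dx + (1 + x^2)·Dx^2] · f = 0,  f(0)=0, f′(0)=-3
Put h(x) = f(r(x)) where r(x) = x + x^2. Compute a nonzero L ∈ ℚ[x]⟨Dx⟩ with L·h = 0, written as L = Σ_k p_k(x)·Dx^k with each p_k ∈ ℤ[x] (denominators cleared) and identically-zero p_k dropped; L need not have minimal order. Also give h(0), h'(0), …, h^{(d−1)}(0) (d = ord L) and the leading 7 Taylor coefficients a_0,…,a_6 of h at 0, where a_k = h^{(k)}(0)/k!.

L = (-2 + 2·x + 8·x^2 + 12·x^3 + 6·x^4)·Dx + (1 + 2·x + x^2 + 4·x^3 + 5·x^4 + 2·x^5)·Dx^2  (order 2).
h: a_k = 0, -3, -3, 1, 3, 12/5, -2, …
ICs: h(0) = 0, h′(0) = -3.

f: a_k = 0, -3, 0, 1, 0, -3/5, 0, …
L₀ from L_f via x↦r, Dx↦r'^{-1}Dx.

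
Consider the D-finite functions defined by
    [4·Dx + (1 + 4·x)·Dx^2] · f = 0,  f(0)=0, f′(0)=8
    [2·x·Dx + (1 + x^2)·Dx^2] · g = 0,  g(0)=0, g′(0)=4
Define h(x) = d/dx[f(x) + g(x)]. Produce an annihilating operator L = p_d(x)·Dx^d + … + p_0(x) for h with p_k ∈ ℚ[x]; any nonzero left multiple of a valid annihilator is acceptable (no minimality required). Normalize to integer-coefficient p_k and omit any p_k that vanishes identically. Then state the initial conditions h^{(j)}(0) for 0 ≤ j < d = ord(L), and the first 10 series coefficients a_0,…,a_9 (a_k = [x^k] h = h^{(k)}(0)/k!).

f: a_k = 0, 8, -16, 128/3, -128, 2048/5, -4096/3, 32768/7, -16384, 524288/9, …
g: a_k = 0, 4, 0, -4/3, 0, 4/5, 0, -4/7, 0, 4/9, …
f+g: L₀ = lclm(L_f,L_g), ord ≤ 2+2.
h=h₀': d/dx-closure on L₀ ⇒ L.
L = (-4 - 48·x + 12·x^2 + 16·x^3) + (-17 - 8·x - 45·x^2 + 24·x^3 + 32·x^4)·Dx + (-2 - 7·x + 4·x^2 + x^3 + 6·x^4 + 8·x^5)·Dx^2  (order 2).
h: a_k = 12, -32, 124, -512, 2052, -8192, 32764, -131072, 524292, -2097152, …
ICs: h(0) = 12, h′(0) = -32.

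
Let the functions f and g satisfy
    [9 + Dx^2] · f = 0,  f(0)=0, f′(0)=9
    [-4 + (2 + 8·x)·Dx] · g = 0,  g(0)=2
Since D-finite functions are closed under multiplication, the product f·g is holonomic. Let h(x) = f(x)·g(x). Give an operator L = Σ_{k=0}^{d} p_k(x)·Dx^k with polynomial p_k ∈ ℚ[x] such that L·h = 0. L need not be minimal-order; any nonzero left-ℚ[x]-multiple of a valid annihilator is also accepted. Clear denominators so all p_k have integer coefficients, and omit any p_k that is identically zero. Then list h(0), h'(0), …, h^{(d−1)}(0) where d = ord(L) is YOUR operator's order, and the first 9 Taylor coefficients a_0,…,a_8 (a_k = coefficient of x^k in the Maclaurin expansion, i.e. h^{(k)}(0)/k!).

L = (21 + 72·x + 144·x^2) + (-4 - 16·x)·Dx + (1 + 8·x + 16·x^2)·Dx^2  (order 2).
h: a_k = 0, 18, 36, -63, 18, -2277/20, 4203/10, -355293/280, 113103/28, …
ICs: h(0) = 0, h′(0) = 18.

f: a_k = 0, 9, 0, -27/2, 0, 243/40, 0, -729/560, 0, …
g: a_k = 2, 4, -4, 8, -20, 56, -168, 528, -1716, …
L₀ := L_f ⊗_s L_g (sym. prod.), ord ≤ 2.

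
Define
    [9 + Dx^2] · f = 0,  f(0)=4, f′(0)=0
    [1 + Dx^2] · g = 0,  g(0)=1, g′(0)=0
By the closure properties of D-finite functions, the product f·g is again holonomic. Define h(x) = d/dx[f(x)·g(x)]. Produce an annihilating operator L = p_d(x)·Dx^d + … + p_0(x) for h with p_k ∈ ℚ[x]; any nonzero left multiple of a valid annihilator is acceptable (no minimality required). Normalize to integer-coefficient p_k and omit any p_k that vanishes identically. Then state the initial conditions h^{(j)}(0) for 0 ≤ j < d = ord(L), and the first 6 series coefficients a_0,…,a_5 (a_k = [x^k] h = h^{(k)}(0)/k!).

f: a_k = 4, 0, -18, 0, 27/2, 0, …
g: a_k = 1, 0, -1/2, 0, 1/24, 0, …
Product ⇒ symmetric product L₀, ord ≤ 4.
Differentiate: ansatz ord ≤ ord L₀ ⇒ L.
L = 64 + 20·Dx^2 + Dx^4  (order 4).
h: a_k = 0, -40, 0, 272/3, 0, -208/3, …
ICs: h(0) = 0, h′(0) = -40, h′′(0) = 0, h′′′(0) = 544.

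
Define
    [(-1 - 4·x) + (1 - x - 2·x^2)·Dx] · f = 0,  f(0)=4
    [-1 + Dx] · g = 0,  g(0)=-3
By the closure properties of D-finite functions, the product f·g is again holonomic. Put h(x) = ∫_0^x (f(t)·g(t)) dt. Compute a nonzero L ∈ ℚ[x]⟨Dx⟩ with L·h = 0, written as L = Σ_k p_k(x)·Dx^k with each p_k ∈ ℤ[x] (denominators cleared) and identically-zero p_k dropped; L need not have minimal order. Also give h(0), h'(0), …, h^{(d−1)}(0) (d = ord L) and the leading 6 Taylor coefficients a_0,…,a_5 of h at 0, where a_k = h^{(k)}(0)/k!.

f: a_k = 4, 4, 12, 20, 44, 84, …
g: a_k = -3, -3, -3/2, -1/2, -1/8, -1/40, …
h₀=f·g: eliminate ⇒ L₀, order ≤ 1·1.
h=∫h₀ ⇒ L = L₀·Dx.
L = (2 + 3·x - 2·x^2)·Dx + (-1 + x + 2·x^2)·Dx^2  (order 2).
h: a_k = 0, -12, -12, -18, -26, -85/2, …
ICs: h(0) = 0, h′(0) = -12.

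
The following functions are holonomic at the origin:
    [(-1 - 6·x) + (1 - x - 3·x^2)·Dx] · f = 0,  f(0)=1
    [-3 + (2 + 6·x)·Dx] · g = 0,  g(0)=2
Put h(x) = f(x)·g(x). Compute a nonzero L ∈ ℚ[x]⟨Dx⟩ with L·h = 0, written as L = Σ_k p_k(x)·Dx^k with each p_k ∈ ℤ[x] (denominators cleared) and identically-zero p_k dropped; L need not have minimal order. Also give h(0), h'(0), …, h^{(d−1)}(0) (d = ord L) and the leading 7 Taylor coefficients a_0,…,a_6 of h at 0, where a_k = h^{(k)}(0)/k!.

L = (5 + 15·x + 27·x^2) + (-2 - 4·x + 12·x^2 + 18·x^3)·Dx  (order 1).
h: a_k = 2, 5, 35/4, 217/8, 3011/64, 18139/128, 129511/512, …
ICs: h(0) = 2.

f: a_k = 1, 1, 4, 7, 19, 40, 97, …
g: a_k = 2, 3, -9/4, 27/8, -405/64, 1701/128, -15309/512, …
Product ⇒ symmetric product L₀, ord ≤ 1.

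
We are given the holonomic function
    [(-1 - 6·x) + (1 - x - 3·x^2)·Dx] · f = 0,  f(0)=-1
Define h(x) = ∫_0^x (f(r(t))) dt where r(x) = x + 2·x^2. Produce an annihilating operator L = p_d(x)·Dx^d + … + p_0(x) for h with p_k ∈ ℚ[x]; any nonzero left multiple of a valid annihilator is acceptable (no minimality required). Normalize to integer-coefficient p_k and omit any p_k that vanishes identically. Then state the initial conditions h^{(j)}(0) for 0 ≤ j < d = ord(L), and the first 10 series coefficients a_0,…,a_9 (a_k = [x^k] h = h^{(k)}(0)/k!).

L = (1 + 10·x + 36·x^2 + 48·x^3)·Dx + (-1 + x + 5·x^2 + 12·x^3 + 12·x^4)·Dx^2  (order 2).
h: a_k = 0, -1, -1/2, -2, -23/4, -77/5, -46, -1009/7, -3589/8, -1430, …
ICs: h(0) = 0, h′(0) = -1.

f: a_k = -1, -1, -4, -7, -19, -40, -97, -217, -508, -1159, …
f∘r: x↦r, Dx↦Dx/r' in L_f ⇒ L₀.
h=∫₀ˣh₀: take L = L₀·Dx.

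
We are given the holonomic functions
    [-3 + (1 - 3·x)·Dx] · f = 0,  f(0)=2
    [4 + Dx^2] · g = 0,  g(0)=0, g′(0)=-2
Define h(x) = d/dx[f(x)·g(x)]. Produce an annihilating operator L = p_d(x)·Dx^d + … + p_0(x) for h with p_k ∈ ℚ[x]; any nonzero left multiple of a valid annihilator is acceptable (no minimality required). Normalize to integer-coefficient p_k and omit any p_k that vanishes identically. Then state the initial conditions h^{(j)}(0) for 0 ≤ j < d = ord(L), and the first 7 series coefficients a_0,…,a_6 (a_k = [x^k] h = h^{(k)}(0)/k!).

L = (-14 - 24·x + 36·x^2) + (-6 + 18·x)·Dx + (1 - 6·x + 9·x^2)·Dx^2  (order 2).
h: a_k = -4, -24, -100, -400, -4508/3, -27048/5, -851996/45, …
ICs: h(0) = -4, h′(0) = -24.

f: a_k = 2, 6, 18, 54, 162, 486, 1458, …
g: a_k = 0, -2, 0, 4/3, 0, -4/15, 0, …
Sym-product of L_f,L_g gives L₀ (≤ ord 2).
h=h₀': d/dx-closure on L₀ ⇒ L.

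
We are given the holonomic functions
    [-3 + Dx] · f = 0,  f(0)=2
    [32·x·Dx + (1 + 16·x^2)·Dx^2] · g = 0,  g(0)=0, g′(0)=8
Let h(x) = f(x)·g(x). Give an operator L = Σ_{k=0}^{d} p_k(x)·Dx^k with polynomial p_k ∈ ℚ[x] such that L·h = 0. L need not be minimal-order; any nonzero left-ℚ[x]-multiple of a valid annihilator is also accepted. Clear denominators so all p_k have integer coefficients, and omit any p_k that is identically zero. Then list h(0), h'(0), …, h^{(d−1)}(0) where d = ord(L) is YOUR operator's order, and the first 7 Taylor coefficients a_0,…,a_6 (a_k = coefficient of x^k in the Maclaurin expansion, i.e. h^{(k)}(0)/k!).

L = (9 - 96·x + 144·x^2) + (-6 + 32·x - 96·x^2)·Dx + (1 + 16·x^2)·Dx^2  (order 2).
h: a_k = 0, 16, 48, -40/3, -184, 2446/5, 2106, …
ICs: h(0) = 0, h′(0) = 16.

f: a_k = 2, 6, 9, 9, 27/4, 81/20, 81/40, …
g: a_k = 0, 8, 0, -128/3, 0, 2048/5, 0, …
h₀=f·g: eliminate ⇒ L₀, order ≤ 1·2.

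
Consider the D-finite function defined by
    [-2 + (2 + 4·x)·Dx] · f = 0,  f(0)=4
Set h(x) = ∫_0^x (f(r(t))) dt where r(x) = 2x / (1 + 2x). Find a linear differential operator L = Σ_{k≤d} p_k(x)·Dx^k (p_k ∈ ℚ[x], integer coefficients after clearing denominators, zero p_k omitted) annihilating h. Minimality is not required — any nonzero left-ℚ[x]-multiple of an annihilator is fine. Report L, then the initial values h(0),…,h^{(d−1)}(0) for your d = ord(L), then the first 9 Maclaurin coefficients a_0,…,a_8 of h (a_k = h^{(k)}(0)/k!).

f: a_k = 4, 4, -2, 2, -5/2, 7/2, -21/4, 33/4, -429/32, …
f∘r: x↦r, Dx↦Dx/r' in L_f ⇒ L₀.
Integrate: L := L₀·Dx.
L = -2·Dx + (1 + 8·x + 12·x^2)·Dx^2  (order 2).
h: a_k = 0, 4, 4, -8, 20, -296/5, 200, -5232/7, 3012, …
ICs: h(0) = 0, h′(0) = 4.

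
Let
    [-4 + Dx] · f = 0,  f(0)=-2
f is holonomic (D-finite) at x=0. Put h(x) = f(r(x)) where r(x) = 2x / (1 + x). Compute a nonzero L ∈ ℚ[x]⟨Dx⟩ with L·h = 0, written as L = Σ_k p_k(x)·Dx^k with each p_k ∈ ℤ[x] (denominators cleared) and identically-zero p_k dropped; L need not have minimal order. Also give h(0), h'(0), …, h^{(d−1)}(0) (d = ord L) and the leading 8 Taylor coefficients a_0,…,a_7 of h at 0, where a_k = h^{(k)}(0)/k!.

f: a_k = -2, -8, -16, -64/3, -64/3, -256/15, -512/45, -2048/315, …
L₀ from L_f via x↦r, Dx↦r'^{-1}Dx.
L = -8 + (1 + 2·x + x^2)·Dx  (order 1).
h: a_k = -2, -16, -48, -176/3, -16/3, 176/5, -368/45, -6448/315, …
ICs: h(0) = -2.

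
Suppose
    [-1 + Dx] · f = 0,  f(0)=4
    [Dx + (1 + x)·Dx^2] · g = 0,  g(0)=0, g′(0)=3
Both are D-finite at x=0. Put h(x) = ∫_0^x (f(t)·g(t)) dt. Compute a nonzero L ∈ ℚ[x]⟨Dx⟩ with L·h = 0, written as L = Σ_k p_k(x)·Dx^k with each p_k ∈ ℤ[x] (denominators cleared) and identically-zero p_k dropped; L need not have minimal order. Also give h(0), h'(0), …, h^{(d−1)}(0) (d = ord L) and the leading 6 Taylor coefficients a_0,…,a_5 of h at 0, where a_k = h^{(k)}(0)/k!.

L = x·Dx + (-1 - 2·x)·Dx^2 + (1 + x)·Dx^3  (order 3).
h: a_k = 0, 0, 6, 2, 1, 0, …
ICs: h(0) = 0, h′(0) = 0, h′′(0) = 12.

f: a_k = 4, 4, 2, 2/3, 1/6, 1/30, …
g: a_k = 0, 3, -3/2, 1, -3/4, 3/5, …
h₀=f·g: eliminate ⇒ L₀, order ≤ 1·2.
Integrate: L := L₀·Dx.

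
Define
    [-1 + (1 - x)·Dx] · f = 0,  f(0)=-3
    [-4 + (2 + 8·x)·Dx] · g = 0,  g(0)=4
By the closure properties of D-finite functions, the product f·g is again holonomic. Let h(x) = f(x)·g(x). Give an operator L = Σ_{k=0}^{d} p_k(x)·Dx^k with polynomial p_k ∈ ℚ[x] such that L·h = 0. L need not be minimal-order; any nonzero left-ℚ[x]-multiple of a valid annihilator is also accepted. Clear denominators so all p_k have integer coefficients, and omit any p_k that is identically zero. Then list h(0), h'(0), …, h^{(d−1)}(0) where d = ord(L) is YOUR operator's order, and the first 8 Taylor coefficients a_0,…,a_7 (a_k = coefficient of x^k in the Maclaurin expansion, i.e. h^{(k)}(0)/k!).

L = (3 + 2·x) + (-1 - 3·x + 4·x^2)·Dx  (order 1).
h: a_k = -12, -36, -12, -60, 60, -276, 732, -2436, …
ICs: h(0) = -12.

f: a_k = -3, -3, -3, -3, -3, -3, -3, -3, …
g: a_k = 4, 8, -8, 16, -40, 112, -336, 1056, …
f·g: L₀ = L_f ⊗_s L_g, ord ≤ 1·1.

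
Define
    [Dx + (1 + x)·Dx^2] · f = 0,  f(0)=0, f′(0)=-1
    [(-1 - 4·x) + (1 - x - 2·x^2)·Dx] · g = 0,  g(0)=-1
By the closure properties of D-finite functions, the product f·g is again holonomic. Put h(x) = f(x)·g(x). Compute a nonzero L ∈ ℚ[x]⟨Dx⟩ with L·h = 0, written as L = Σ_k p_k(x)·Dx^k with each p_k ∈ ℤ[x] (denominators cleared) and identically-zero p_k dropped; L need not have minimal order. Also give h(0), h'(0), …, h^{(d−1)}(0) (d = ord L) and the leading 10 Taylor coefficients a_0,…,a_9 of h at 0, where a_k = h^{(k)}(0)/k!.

f: a_k = 0, -1, 1/2, -1/3, 1/4, -1/5, 1/6, -1/7, 1/8, -1/9, …
g: a_k = -1, -1, -3, -5, -11, -21, -43, -85, -171, -341, …
Product ⇒ symmetric product L₀, ord ≤ 2.
L = (5 + 8·x) + (1 + 11·x + 10·x^2)·Dx + (-1 + 3·x^2 + 2·x^3)·Dx^2  (order 2).
h: a_k = 0, 1, 1/2, 17/6, 43/12, 189/20, 329/20, 4969/140, 3823/56, 351199/2520, …
ICs: h(0) = 0, h′(0) = 1.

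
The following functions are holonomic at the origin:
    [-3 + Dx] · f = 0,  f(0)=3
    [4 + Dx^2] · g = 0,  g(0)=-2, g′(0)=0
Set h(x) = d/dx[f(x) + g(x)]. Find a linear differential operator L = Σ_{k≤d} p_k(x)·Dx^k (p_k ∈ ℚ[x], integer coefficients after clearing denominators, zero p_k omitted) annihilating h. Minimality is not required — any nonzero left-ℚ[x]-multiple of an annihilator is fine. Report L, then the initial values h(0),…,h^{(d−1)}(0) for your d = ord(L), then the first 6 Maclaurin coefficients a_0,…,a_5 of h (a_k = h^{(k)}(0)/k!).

f: a_k = 3, 9, 27/2, 27/2, 81/8, 243/40, …
g: a_k = -2, 0, 4, 0, -4/3, 0, …
Sum ⇒ L₀ = lclm(L_f,L_g) in ℚ(x)⟨Dx⟩.
h₀' ⇒ L via d/dx closure of L₀.
L = 12 - 4·Dx + 3·Dx^2 - Dx^3  (order 3).
h: a_k = 9, 35, 81/2, 211/6, 243/8, 463/24, …
ICs: h(0) = 9, h′(0) = 35, h′′(0) = 81.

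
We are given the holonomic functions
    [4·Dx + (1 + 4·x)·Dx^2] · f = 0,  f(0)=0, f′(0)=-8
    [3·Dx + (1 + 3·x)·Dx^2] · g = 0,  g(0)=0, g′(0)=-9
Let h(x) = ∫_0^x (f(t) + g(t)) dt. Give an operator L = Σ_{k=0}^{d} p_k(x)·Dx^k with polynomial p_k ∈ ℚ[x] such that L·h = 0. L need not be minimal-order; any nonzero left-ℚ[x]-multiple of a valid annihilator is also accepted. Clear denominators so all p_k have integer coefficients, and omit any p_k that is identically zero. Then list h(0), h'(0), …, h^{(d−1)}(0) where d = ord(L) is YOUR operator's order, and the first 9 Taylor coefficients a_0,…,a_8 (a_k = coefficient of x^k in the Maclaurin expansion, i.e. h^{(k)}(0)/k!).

f: a_k = 0, -8, 16, -128/3, 128, -2048/5, 4096/3, -32768/7, 16384, …
g: a_k = 0, -9, 27/2, -27, 243/4, -729/5, 729/2, -6561/7, 19683/8, …
Weyl lclm of L_f,L_g ⇒ L₀ (ord ≤ 4).
h=∫₀ˣh₀: take L = L₀·Dx.
L = 24·Dx^2 + (14 + 48·x)·Dx^3 + (1 + 7·x + 12·x^2)·Dx^4  (order 4).
h: a_k = 0, 0, -17/2, 59/6, -209/12, 151/4, -2777/30, 10379/42, -39329/56, …
ICs: h(0) = 0, h′(0) = 0, h′′(0) = -17, h′′′(0) = 59.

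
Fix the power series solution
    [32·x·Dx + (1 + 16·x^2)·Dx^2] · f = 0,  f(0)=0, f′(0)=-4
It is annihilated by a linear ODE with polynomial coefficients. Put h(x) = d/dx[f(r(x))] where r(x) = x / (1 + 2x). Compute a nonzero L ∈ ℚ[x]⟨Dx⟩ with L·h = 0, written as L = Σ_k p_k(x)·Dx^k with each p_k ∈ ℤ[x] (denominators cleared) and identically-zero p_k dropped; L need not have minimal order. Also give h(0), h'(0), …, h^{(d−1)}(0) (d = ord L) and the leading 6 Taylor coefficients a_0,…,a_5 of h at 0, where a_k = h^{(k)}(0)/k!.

L = (4 + 40·x) + (1 + 4·x + 20·x^2)·Dx  (order 1).
h: a_k = -4, 16, 16, -384, 1216, 2816, …
ICs: h(0) = -4.

f: a_k = 0, -4, 0, 64/3, 0, -1024/5, …
Substitute x→r, Dx→(1/r')Dx; clear ⇒ L₀.
h₀' ⇒ L via d/dx closure of L₀.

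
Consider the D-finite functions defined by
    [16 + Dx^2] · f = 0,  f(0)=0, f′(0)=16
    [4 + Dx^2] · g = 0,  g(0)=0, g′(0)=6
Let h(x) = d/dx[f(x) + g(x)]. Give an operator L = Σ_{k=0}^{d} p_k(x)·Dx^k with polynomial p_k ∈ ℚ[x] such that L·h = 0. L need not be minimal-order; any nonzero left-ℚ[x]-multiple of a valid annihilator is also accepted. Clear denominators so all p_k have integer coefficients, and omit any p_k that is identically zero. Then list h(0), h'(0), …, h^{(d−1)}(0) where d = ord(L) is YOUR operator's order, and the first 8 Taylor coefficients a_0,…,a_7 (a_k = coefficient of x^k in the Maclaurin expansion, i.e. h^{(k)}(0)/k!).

f: a_k = 0, 16, 0, -128/3, 0, 512/15, 0, -4096/315, …
g: a_k = 0, 6, 0, -4, 0, 4/5, 0, -8/105, …
h₀=f+g: left-lcm gives L₀, ord ≤ 4.
h=h₀': d/dx-closure on L₀ ⇒ L.
L = 64 + 20·Dx^2 + Dx^4  (order 4).
h: a_k = 22, 0, -140, 0, 524/3, 0, -824/9, 0, …
ICs: h(0) = 22, h′(0) = 0, h′′(0) = -280, h′′′(0) = 0.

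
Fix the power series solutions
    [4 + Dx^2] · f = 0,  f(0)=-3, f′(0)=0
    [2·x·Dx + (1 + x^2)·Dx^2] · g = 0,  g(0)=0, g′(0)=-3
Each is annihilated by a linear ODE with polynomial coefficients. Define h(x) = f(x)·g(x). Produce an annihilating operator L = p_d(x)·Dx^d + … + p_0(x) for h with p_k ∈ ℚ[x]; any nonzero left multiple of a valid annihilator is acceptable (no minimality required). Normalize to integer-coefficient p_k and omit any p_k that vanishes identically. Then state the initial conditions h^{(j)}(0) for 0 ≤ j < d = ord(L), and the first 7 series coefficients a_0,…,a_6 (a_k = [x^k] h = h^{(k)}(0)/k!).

f: a_k = -3, 0, 6, 0, -2, 0, 4/15, …
g: a_k = 0, -3, 0, 1, 0, -3/5, 0, …
L₀ := L_f ⊗_s L_g (sym. prod.), ord ≤ 4.
L = (160 + 464·x^2 + 464·x^4 + 256·x^6 + 64·x^8) + (96·x + 224·x^3 + 192·x^5 + 64·x^7)·Dx + (60 + 188·x^2 + 216·x^4 + 128·x^6 + 32·x^8)·Dx^2 + (24·x + 56·x^3 + 48·x^5 + 16·x^7)·Dx^3 + (5 + 18·x^2 + 25·x^4 + 16·x^6 + 4·x^8)·Dx^4  (order 4).
h: a_k = 0, 9, 0, -21, 0, 69/5, 0, …
ICs: h(0) = 0, h′(0) = 9, h′′(0) = 0, h′′′(0) = -126.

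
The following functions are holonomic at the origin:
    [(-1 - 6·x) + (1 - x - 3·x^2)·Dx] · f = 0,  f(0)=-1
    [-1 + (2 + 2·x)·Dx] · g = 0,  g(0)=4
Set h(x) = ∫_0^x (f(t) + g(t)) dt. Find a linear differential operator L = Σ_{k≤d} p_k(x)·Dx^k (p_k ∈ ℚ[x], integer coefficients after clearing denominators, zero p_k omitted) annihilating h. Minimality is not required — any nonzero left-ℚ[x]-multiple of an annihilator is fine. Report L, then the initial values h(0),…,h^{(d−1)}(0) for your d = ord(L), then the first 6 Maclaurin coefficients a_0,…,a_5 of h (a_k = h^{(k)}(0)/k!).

L = (-17 - 57·x - 135·x^2 - 90·x^3)·Dx + (33 + 134·x + 387·x^2 + 510·x^3 + 225·x^4)·Dx^2 + (-2 - 30·x - 22·x^2 + 126·x^3 + 210·x^4 + 90·x^5)·Dx^3  (order 3).
h: a_k = 0, 3, 1/2, -3/2, -27/16, -613/160, …
ICs: h(0) = 0, h′(0) = 3, h′′(0) = 1.

f: a_k = -1, -1, -4, -7, -19, -40, …
g: a_k = 4, 2, -1/2, 1/4, -5/32, 7/64, …
L₀ := lclm(L_f,L_g); ord L₀ ≤ 1+1.
h=∫h₀ ⇒ L = L₀·Dx.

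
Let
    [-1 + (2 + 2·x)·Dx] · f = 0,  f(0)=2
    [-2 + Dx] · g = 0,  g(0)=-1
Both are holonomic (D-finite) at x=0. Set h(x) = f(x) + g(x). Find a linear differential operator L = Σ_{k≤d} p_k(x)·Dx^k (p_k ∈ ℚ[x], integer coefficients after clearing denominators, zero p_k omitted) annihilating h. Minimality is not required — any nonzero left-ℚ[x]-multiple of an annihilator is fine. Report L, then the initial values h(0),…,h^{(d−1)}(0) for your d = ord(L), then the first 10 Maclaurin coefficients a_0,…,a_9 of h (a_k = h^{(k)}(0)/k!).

L = (10 + 8·x) + (-17 - 32·x - 16·x^2)·Dx + (6 + 14·x + 8·x^2)·Dx^2  (order 2).
h: a_k = 1, -1, -9/4, -29/24, -143/192, -407/1920, -2993/23040, 2203/322560, -167903/5160960, 1895953/92897280, …
ICs: h(0) = 1, h′(0) = -1.

f: a_k = 2, 1, -1/4, 1/8, -5/64, 7/128, -21/512, 33/1024, -429/16384, 715/32768, …
g: a_k = -1, -2, -2, -4/3, -2/3, -4/15, -4/45, -8/315, -2/315, -4/2835, …
Weyl lclm of L_f,L_g ⇒ L₀ (ord ≤ 2).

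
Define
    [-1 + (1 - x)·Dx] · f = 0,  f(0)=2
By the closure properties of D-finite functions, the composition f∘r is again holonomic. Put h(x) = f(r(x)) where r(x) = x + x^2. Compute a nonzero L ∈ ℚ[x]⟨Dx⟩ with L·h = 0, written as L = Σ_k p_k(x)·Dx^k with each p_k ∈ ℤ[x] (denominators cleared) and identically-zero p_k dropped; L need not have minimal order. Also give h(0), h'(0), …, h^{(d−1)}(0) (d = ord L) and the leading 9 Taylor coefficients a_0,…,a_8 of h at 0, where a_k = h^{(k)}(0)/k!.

L = (1 + 2·x) + (-1 + x + x^2)·Dx  (order 1).
h: a_k = 2, 2, 4, 6, 10, 16, 26, 42, 68, …
ICs: h(0) = 2.

f: a_k = 2, 2, 2, 2, 2, 2, 2, 2, 2, …
h₀=f(r): pull back L_f along r ⇒ L₀.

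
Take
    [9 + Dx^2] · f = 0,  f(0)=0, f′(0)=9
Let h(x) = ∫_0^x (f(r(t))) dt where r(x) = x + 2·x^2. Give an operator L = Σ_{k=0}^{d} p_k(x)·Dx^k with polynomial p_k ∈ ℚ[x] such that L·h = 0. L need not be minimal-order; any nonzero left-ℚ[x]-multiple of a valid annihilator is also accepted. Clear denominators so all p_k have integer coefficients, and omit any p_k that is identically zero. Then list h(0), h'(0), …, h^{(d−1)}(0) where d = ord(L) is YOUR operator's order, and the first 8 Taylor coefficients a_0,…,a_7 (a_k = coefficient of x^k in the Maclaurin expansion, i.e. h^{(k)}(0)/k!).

f: a_k = 0, 9, 0, -27/2, 0, 243/40, 0, -729/560, …
h₀=f(r): pull back L_f along r ⇒ L₀.
h=∫h₀ ⇒ L = L₀·Dx.
L = (9 + 108·x + 432·x^2 + 576·x^3)·Dx - 4·Dx^2 + (1 + 4·x)·Dx^3  (order 3).
h: a_k = 0, 0, 9/2, 6, -27/8, -81/5, -2079/80, -27/4, …
ICs: h(0) = 0, h′(0) = 0, h′′(0) = 9.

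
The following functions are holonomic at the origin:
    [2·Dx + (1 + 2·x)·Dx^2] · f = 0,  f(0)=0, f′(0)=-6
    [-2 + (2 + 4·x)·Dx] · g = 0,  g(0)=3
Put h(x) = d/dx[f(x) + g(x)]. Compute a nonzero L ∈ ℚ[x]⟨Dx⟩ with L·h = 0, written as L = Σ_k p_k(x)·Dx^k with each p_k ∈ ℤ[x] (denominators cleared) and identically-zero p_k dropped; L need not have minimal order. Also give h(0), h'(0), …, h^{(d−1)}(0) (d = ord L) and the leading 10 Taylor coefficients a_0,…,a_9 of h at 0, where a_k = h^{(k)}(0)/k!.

L = 2 + (5 + 10·x)·Dx + (1 + 4·x + 4·x^2)·Dx^2  (order 2).
h: a_k = -3, 9, -39/2, 81/2, -663/8, 1347/8, -5451/16, 11001/16, -177303/128, 356751/128, …
ICs: h(0) = -3, h′(0) = 9.

f: a_k = 0, -6, 6, -8, 12, -96/5, 32, -384/7, 96, -512/3, …
g: a_k = 3, 3, -3/2, 3/2, -15/8, 21/8, -63/16, 99/16, -1287/128, 2145/128, …
Weyl lclm of L_f,L_g ⇒ L₀ (ord ≤ 3).
h₀' ⇒ L via d/dx closure of L₀.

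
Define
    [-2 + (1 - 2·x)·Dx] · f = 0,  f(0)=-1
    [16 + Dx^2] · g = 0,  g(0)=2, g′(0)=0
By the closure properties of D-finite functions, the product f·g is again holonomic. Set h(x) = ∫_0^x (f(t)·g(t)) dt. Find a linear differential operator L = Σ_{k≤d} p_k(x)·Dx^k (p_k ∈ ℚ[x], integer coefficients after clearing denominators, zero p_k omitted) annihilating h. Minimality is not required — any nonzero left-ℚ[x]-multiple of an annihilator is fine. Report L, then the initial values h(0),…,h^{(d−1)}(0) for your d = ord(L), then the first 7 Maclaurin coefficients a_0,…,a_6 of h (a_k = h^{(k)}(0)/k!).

L = (-16 + 32·x)·Dx + 4·Dx^2 + (-1 + 2·x)·Dx^3  (order 3).
h: a_k = 0, -2, -2, 8/3, 4, 32/15, 32/9, …
ICs: h(0) = 0, h′(0) = -2, h′′(0) = -4.

f: a_k = -1, -2, -4, -8, -16, -32, -64, …
g: a_k = 2, 0, -16, 0, 64/3, 0, -512/45, …
Sym-product of L_f,L_g gives L₀ (≤ ord 2).
Integrate: L := L₀·Dx.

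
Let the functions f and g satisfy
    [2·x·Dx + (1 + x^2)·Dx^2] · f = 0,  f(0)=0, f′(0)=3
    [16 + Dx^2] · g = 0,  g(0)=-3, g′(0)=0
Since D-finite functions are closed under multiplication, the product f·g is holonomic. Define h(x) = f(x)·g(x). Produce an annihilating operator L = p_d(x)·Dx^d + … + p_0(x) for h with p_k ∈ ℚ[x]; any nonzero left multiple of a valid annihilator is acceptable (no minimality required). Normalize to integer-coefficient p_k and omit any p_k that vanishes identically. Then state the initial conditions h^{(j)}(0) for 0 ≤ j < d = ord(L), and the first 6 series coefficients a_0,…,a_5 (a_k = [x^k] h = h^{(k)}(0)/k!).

f: a_k = 0, 3, 0, -1, 0, 3/5, …
g: a_k = -3, 0, 24, 0, -32, 0, …
h₀=f·g: eliminate ⇒ L₀, order ≤ 2·2.
L = (5440 + 19136·x^2 + 25856·x^4 + 16384·x^6 + 4096·x^8) + (1152·x + 3200·x^3 + 3072·x^5 + 1024·x^7)·Dx + (612 + 2252·x^2 + 3168·x^4 + 2048·x^6 + 512·x^8)·Dx^2 + (72·x + 200·x^3 + 192·x^5 + 64·x^7)·Dx^3 + (17 + 66·x^2 + 97·x^4 + 64·x^6 + 16·x^8)·Dx^4  (order 4).
h: a_k = 0, -9, 0, 75, 0, -609/5, …
ICs: h(0) = 0, h′(0) = -9, h′′(0) = 0, h′′′(0) = 450.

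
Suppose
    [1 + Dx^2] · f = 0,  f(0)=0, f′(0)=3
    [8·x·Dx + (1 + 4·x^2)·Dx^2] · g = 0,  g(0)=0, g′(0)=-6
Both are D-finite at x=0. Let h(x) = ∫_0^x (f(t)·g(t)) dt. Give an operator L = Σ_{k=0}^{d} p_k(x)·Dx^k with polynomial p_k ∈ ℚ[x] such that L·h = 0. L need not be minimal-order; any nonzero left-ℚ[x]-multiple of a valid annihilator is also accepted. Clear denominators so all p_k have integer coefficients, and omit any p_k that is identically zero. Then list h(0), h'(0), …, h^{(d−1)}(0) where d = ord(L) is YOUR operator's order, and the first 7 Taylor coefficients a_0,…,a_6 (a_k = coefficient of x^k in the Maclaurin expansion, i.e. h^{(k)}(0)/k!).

L = (85 + 944·x^2 + 416·x^4 + 256·x^6 + 256·x^8)·Dx + (144·x + 704·x^3 + 768·x^5 + 1024·x^7)·Dx^2 + (90 + 992·x^2 + 576·x^4 + 512·x^6 + 512·x^8)·Dx^3 + (144·x + 704·x^3 + 768·x^5 + 1024·x^7)·Dx^4 + (5 + 48·x^2 + 160·x^4 + 256·x^6 + 256·x^8)·Dx^5  (order 5).
h: a_k = 0, 0, 0, -6, 0, 27/5, 0, …
ICs: h(0) = 0, h′(0) = 0, h′′(0) = 0, h′′′(0) = -36, h′′′′(0) = 0.

f: a_k = 0, 3, 0, -1/2, 0, 1/40, 0, …
g: a_k = 0, -6, 0, 8, 0, -96/5, 0, …
Product ⇒ symmetric product L₀, ord ≤ 4.
h=∫h₀ ⇒ L = L₀·Dx.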